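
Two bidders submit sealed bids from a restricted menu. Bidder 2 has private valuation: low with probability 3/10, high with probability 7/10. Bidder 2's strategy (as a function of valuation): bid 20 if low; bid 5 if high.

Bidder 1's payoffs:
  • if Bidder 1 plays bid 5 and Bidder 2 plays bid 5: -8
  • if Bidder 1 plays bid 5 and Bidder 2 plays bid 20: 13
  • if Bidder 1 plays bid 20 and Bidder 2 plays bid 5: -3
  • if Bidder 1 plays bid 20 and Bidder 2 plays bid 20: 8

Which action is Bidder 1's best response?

bid 20

E[bid 5] = 3/10·(13) + 7/10·(-8) = -17/10
E[bid 20] = 3/10·(8) + 7/10·(-3) = 3/10
Best response: bid 20 (3/10 is the largest).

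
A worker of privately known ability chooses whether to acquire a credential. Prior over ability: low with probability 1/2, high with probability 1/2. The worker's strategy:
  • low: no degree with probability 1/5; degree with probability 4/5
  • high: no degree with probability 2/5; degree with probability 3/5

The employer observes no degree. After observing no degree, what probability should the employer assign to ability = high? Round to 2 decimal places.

0.67

P(no degree) = (1/2)·(1/5) + (1/2)·(2/5) = 3/10
P(high | no degree) = ((1/2)·(2/5)) / (3/10) = (1/5) / (3/10) = 2/3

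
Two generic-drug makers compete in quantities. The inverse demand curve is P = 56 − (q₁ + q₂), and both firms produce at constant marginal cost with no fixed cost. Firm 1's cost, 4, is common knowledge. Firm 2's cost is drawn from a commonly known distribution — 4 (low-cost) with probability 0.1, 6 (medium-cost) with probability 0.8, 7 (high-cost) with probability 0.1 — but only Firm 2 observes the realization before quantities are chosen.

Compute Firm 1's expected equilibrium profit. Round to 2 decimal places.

322.80

Each type of Firm 2 best-responds to q₁; Firm 1 best-responds to the expected q₂ over Firm 2's types.
Firm 2 with cost c maximizes (56 − (q₁+q₂) − c)·q₂, giving q₂(c) = (56 − c − q₁)/2.
E[c₂] = 0.1·4 + 0.8·6 + 0.1·7 = 5.9
Firm 1's FOC against E[q₂] yields q₁ = (56 − 2·4 + E[c₂])/3 = (56 − 8 + 5.9)/3 = 17.9667.
E[P] = 56 − (q₁ + E[q₂]) = 21.9667; Firm 1's expected profit = (E[P] − 4)·q₁ = (21.9667 − 4)·17.9667 = 322.801.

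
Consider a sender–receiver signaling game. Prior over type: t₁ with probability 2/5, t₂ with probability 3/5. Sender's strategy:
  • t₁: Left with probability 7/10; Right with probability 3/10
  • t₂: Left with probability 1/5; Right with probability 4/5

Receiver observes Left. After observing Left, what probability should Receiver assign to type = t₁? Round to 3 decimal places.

P(Left) = (2/5)·(7/10) + (3/5)·(1/5) = 2/5
P(t₁ | Left) = ((2/5)·(7/10)) / (2/5) = (7/25) / (2/5) = 7/10

0.700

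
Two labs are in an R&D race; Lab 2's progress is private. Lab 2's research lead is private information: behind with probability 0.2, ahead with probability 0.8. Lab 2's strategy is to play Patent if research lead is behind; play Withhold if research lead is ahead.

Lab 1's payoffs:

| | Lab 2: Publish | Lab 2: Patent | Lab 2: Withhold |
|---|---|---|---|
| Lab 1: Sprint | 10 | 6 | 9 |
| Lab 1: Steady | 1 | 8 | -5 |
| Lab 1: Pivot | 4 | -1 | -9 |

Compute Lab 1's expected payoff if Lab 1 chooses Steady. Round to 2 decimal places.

Take the expectation over Lab 2's research lead, weighting each type's action by its prior probability.
E[Steady] = 0.2·8 + 0.8·(-5) = 1.6 + (-4) = -2.4

-2.40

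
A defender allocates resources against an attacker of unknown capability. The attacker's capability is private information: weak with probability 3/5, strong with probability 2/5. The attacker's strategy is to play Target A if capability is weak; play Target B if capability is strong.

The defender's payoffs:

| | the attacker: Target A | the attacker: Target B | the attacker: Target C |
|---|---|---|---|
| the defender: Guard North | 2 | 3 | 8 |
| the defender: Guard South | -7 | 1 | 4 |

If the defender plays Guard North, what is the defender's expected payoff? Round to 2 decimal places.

E[Guard North] = 3/5·2 + 2/5·3 = 6/5 + 6/5 = 12/5

2.40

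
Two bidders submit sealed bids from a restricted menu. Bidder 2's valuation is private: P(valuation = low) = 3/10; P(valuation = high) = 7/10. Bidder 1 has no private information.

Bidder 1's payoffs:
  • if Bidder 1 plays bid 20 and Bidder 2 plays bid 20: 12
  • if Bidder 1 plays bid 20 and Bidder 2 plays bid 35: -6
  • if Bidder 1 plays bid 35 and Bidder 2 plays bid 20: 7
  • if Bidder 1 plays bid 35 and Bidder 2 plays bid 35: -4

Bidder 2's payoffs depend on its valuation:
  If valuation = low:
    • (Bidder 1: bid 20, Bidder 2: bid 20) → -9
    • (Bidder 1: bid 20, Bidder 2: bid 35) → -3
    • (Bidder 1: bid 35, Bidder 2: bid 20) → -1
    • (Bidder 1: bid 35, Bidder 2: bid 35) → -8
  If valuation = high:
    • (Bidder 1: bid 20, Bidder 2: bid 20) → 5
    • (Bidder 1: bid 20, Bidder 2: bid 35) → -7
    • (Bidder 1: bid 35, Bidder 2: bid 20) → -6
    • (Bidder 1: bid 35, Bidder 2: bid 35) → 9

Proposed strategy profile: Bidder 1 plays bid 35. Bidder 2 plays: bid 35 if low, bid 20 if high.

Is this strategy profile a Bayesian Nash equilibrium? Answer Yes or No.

No

A profile is a BNE iff every type of every player is best-responding given beliefs about the other side.
Bidder 1 plays bid 35: E[bid 35] = 3/10·(-4) + 7/10·(7) = 37/10; E[bid 20] = 33/5. Not best-responding. ✗
Bidder 2 (valuation low), facing bid 35: bid 20 gives -1, bid 35 gives -8. Proposed bid 35 is not best — profitable deviation exists. ✗
Bidder 2 (valuation high), facing bid 35: bid 20 gives -6, bid 35 gives 9. Proposed bid 20 is not best — profitable deviation exists. ✗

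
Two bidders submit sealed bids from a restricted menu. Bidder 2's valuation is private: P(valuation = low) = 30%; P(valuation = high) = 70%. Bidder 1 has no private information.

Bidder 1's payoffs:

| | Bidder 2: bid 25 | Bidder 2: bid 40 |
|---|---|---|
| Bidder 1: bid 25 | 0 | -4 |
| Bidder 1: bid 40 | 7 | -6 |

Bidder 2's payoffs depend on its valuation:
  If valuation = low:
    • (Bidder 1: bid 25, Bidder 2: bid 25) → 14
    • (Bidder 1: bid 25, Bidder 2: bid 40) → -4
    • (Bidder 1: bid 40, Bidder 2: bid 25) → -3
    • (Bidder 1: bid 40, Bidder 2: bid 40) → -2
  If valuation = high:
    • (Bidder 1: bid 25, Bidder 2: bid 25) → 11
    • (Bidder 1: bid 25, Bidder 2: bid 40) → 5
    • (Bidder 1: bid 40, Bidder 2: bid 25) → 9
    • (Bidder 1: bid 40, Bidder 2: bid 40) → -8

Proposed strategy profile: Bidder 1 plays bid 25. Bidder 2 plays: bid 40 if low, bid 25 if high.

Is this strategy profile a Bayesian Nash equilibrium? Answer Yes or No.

No

Bidder 1 plays bid 25: E[bid 25] = 0.3·(-4) + 0.7·(0) = -1.2; E[bid 40] = 3.1. Not best-responding. ✗
Bidder 2 (valuation low), facing bid 25: bid 25 gives 14, bid 40 gives -4. Proposed bid 40 is not best — profitable deviation exists. ✗
Bidder 2 (valuation high), facing bid 25: bid 25 gives 11, bid 40 gives 5. Proposed bid 25 is best. ✓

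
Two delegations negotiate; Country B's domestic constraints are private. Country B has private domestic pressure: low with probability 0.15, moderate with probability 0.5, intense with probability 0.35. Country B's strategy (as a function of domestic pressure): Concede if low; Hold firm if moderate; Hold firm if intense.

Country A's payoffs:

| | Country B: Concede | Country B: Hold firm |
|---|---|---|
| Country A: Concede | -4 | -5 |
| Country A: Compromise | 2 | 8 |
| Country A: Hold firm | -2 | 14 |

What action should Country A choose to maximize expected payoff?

Hold firm

E[Concede] = 0.15·(-4) + 0.5·(-5) + 0.35·(-5) = -4.85
E[Compromise] = 0.15·(2) + 0.5·(8) + 0.35·(8) = 7.1
E[Hold firm] = 0.15·(-2) + 0.5·(14) + 0.35·(14) = 11.6
Best response: Hold firm (11.6 is the largest).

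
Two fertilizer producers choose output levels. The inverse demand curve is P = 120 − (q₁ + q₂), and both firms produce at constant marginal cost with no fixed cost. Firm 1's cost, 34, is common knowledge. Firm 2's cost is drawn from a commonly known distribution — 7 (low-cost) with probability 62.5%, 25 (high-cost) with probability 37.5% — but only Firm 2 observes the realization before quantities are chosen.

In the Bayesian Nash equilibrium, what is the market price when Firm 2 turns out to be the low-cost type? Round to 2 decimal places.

Type-c best response for Firm 2: q₂(c) = (120 − c)/2 − q₁/2.
Firm 1 maximizes expected profit; its first-order condition is 120 − 2q₁ − E[q₂] − 34 = 0.
Substituting E[q₂] and solving: E[c₂] = 13.75, so q₁ = (120 − 2·34 + 13.75)/3 = 21.9167.
q₂(low-cost) = 45.5417, so P = 120 − (21.9167 + 45.5417) = 52.5417.

52.54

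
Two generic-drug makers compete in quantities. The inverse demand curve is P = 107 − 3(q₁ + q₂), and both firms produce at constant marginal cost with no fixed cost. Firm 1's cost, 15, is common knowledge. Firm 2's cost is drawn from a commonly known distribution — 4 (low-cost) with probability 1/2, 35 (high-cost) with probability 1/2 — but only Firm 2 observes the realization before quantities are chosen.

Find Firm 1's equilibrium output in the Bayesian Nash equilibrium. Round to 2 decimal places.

10.72

Type-c best response for Firm 2: q₂(c) = (107 − c)/6 − q₁/2.
Firm 1 maximizes expected profit; its first-order condition is 107 − 6q₁ − 3E[q₂] − 15 = 0.
Substituting E[q₂] and solving: E[c₂] = 19.5, so q₁ = (107 − 2·15 + 19.5)/9 = 10.7222.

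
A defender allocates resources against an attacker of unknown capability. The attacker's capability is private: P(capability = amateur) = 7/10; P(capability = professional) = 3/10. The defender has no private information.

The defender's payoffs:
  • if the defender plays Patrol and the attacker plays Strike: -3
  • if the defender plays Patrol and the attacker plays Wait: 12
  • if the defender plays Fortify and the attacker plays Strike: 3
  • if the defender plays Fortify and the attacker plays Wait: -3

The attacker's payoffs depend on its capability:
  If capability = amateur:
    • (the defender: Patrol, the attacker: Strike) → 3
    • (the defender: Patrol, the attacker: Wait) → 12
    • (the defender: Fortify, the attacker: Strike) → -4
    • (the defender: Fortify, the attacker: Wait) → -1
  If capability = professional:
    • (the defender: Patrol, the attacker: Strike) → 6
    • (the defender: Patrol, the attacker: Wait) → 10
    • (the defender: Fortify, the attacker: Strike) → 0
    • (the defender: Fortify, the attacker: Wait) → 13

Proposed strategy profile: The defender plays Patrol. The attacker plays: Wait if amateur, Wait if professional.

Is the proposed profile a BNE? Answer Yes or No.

A profile is a BNE iff every type of every player is best-responding given beliefs about the other side.
The defender plays Patrol: E[Patrol] = 7/10·(12) + 3/10·(12) = 12; E[Fortify] = -3. Best-responding. ✓
The attacker (capability amateur), facing Patrol: Strike gives 3, Wait gives 12. Proposed Wait is best. ✓
The attacker (capability professional), facing Patrol: Strike gives 6, Wait gives 10. Proposed Wait is best. ✓

Yes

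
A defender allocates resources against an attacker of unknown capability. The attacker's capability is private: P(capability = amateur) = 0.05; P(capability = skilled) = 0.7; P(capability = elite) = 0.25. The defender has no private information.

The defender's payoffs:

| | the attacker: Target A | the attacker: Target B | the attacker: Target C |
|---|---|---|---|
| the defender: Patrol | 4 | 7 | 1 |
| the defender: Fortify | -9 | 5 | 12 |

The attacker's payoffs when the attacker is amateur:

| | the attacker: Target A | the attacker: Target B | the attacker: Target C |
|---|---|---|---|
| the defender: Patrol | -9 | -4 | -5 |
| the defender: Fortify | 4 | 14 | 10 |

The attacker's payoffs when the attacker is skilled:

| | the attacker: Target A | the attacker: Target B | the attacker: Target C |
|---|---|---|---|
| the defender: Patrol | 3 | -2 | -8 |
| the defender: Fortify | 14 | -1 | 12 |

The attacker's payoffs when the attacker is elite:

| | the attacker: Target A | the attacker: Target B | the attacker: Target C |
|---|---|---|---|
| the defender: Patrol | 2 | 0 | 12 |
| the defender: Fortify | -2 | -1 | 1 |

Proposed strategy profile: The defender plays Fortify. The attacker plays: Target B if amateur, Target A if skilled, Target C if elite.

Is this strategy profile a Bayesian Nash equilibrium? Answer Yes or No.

No

The defender plays Fortify: E[Fortify] = 0.05·(5) + 0.7·(-9) + 0.25·(12) = -3.05; E[Patrol] = 3.4. Not best-responding. ✗
The attacker (capability amateur), facing Fortify: Target A gives 4, Target B gives 14, Target C gives 10. Proposed Target B is best. ✓
The attacker (capability skilled), facing Fortify: Target A gives 14, Target B gives -1, Target C gives 12. Proposed Target A is best. ✓
The attacker (capability elite), facing Fortify: Target A gives -2, Target B gives -1, Target C gives 1. Proposed Target C is best. ✓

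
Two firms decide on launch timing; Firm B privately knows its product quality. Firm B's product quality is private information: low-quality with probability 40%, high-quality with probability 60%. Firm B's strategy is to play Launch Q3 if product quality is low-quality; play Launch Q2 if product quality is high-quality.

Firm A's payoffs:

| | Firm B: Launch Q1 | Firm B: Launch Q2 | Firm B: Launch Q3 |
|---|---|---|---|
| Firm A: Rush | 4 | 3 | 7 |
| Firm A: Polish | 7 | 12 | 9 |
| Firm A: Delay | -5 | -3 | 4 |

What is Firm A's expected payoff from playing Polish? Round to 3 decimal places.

E[Polish] = 0.4·9 + 0.6·12 = 3.6 + 7.2 = 10.8

10.800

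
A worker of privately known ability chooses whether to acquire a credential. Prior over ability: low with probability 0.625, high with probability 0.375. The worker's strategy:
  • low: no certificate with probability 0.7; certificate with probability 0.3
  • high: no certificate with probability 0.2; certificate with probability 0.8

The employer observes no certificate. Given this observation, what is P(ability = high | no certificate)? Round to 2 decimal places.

0.15

Apply Bayes' rule using the sender's strategy as the likelihood.
P(no certificate) = 0.625·0.7 + 0.375·0.2 = 0.5125
P(high | no certificate) = (0.375·0.2) / 0.5125 = 0.075 / 0.5125 = 0.146341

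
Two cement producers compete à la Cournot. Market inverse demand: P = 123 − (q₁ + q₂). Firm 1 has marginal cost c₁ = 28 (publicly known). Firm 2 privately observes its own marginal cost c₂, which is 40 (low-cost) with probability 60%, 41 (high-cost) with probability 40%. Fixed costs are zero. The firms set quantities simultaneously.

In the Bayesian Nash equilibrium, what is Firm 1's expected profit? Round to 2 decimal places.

Type-c best response for Firm 2: q₂(c) = (123 − c)/2 − q₁/2.
Firm 1 maximizes expected profit; its first-order condition is 123 − 2q₁ − E[q₂] − 28 = 0.
Substituting E[q₂] and solving: E[c₂] = 40.4, so q₁ = (123 − 2·28 + 40.4)/3 = 35.8.
E[P] = 123 − (q₁ + E[q₂]) = 63.8; Firm 1's expected profit = (E[P] − 28)·q₁ = (63.8 − 28)·35.8 = 1281.64.

1281.64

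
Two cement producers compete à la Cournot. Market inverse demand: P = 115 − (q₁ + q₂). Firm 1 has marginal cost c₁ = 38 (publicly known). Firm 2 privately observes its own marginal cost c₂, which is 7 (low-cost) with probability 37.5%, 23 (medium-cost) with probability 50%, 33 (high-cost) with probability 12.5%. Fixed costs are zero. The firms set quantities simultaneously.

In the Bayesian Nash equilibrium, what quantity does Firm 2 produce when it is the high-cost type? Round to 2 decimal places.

Firm 2 with cost c maximizes (115 − (q₁+q₂) − c)·q₂, giving q₂(c) = (115 − c − q₁)/2.
E[c₂] = 0.375·7 + 0.5·23 + 0.125·33 = 18.25
Firm 1's FOC against E[q₂] yields q₁ = (115 − 2·38 + E[c₂])/3 = (115 − 76 + 18.25)/3 = 19.0833.
q₂(high-cost) = (115 − 33 − 19.0833)/2 = 31.4583.

31.46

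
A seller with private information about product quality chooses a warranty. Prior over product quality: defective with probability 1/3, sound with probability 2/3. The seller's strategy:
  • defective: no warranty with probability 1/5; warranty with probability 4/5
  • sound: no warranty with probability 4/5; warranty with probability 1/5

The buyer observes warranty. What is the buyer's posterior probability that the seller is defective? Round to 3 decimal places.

Apply Bayes' rule using the sender's strategy as the likelihood.
P(warranty) = (1/3)·(4/5) + (2/3)·(1/5) = 2/5
P(defective | warranty) = ((1/3)·(4/5)) / (2/5) = (4/15) / (2/5) = 2/3

0.667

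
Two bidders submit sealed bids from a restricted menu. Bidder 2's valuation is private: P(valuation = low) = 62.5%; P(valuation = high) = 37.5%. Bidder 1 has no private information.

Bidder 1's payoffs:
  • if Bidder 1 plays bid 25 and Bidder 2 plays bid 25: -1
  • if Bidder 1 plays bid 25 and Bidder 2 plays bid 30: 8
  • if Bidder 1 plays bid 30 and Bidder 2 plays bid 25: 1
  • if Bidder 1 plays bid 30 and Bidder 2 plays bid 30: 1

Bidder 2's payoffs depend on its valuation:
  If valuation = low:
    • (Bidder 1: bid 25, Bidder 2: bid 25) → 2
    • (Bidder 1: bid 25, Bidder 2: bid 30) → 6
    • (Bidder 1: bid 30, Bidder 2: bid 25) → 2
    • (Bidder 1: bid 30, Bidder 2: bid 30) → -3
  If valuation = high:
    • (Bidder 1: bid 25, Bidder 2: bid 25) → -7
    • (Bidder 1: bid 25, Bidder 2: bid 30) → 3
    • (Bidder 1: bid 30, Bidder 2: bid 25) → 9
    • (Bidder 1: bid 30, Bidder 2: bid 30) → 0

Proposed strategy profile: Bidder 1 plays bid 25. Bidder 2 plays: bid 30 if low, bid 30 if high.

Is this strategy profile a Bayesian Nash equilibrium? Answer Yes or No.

Yes

Bidder 1 plays bid 25: E[bid 25] = 0.625·(8) + 0.375·(8) = 8; E[bid 30] = 1. Best-responding. ✓
Bidder 2 (valuation low), facing bid 25: bid 25 gives 2, bid 30 gives 6. Proposed bid 30 is best. ✓
Bidder 2 (valuation high), facing bid 25: bid 25 gives -7, bid 30 gives 3. Proposed bid 30 is best. ✓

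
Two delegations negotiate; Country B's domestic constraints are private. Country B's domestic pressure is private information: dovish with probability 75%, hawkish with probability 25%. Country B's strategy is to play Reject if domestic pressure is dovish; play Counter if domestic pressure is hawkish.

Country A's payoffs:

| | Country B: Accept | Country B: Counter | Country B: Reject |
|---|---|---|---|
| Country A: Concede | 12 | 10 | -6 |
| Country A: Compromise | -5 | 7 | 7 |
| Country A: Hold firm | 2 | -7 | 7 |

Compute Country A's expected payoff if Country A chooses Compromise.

7

Take the expectation over Country B's domestic pressure, weighting each type's action by its prior probability.
E[Compromise] = 0.75·7 + 0.25·7 = 5.25 + 1.75 = 7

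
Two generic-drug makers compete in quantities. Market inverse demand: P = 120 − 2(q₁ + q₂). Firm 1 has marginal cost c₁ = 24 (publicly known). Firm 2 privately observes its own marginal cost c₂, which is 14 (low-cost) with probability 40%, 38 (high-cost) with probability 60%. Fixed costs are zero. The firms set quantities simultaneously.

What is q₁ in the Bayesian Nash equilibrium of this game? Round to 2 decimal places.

Each type of Firm 2 best-responds to q₁; Firm 1 best-responds to the expected q₂ over Firm 2's types.
Firm 2 with cost c maximizes (120 − 2(q₁+q₂) − c)·q₂, giving q₂(c) = (120 − c − 2q₁)/4.
E[c₂] = 0.4·14 + 0.6·38 = 28.4
Firm 1's FOC against E[q₂] yields q₁ = (120 − 2·24 + E[c₂])/6 = (120 − 48 + 28.4)/6 = 16.7333.

16.73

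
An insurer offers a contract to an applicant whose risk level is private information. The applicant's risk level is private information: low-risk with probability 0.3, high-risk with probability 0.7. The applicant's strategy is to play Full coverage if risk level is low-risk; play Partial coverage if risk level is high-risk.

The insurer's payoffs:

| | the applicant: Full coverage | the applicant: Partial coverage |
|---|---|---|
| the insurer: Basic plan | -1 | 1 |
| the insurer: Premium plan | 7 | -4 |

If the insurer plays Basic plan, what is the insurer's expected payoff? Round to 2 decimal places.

E[Basic plan] = 0.3·(-1) + 0.7·1 = (-0.3) + 0.7 = 0.4

0.40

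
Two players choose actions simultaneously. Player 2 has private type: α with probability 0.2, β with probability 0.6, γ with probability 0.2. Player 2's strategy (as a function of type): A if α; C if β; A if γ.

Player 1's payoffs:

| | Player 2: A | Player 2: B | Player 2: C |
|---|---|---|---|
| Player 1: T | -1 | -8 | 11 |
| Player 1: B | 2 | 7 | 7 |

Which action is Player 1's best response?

T

E[T] = 0.2·(-1) + 0.6·(11) + 0.2·(-1) = 6.2
E[B] = 0.2·(2) + 0.6·(7) + 0.2·(2) = 5
Best response: T (6.2 is the largest).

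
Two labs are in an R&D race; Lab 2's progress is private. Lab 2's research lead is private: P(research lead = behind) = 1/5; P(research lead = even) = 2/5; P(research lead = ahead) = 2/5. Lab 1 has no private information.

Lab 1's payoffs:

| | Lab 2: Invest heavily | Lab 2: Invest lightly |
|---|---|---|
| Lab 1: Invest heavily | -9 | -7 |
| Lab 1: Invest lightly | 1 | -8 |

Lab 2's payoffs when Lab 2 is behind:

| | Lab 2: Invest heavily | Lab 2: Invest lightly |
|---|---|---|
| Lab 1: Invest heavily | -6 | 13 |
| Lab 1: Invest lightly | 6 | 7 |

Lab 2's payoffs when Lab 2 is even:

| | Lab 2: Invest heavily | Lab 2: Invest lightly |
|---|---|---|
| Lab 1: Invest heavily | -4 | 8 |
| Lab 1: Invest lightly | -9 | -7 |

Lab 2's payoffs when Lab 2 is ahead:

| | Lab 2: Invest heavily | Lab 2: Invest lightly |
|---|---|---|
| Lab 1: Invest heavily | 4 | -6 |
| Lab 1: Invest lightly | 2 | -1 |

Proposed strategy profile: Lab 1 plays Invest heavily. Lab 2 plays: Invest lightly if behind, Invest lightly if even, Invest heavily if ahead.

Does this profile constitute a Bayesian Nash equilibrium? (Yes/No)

No

Lab 1 plays Invest heavily: E[Invest heavily] = 1/5·(-7) + 2/5·(-7) + 2/5·(-9) = -39/5; E[Invest lightly] = -22/5. Not best-responding. ✗
Lab 2 (research lead behind), facing Invest heavily: Invest heavily gives -6, Invest lightly gives 13. Proposed Invest lightly is best. ✓
Lab 2 (research lead even), facing Invest heavily: Invest heavily gives -4, Invest lightly gives 8. Proposed Invest lightly is best. ✓
Lab 2 (research lead ahead), facing Invest heavily: Invest heavily gives 4, Invest lightly gives -6. Proposed Invest heavily is best. ✓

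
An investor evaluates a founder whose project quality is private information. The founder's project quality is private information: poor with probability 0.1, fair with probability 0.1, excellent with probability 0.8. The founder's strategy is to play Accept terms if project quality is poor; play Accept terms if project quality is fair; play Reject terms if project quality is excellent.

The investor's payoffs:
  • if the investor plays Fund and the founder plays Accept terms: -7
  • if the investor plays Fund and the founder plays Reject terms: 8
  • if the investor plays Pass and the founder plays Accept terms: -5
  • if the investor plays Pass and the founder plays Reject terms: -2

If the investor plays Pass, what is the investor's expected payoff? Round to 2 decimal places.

E[Pass] = 0.1·(-5) + 0.1·(-5) + 0.8·(-2) = (-0.5) + (-0.5) + (-1.6) = -2.6

-2.60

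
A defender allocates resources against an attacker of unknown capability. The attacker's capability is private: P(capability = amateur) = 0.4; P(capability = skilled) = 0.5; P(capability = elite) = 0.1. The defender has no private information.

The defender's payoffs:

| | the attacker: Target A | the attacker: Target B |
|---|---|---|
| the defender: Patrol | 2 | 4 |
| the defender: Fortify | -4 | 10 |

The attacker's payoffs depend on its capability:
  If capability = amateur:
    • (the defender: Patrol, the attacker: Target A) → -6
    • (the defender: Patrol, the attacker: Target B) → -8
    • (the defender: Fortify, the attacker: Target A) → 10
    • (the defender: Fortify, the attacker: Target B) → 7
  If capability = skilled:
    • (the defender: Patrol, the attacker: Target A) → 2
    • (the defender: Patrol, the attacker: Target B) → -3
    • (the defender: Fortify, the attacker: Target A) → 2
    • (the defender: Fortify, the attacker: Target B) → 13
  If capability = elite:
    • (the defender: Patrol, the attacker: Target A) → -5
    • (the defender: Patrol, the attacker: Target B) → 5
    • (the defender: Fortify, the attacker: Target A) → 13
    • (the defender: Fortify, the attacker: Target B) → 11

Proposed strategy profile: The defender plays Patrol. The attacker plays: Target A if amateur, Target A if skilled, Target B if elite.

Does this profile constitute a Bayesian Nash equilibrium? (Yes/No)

Yes

The defender plays Patrol: E[Patrol] = 0.4·(2) + 0.5·(2) + 0.1·(4) = 2.2; E[Fortify] = -2.6. Best-responding. ✓
The attacker (capability amateur), facing Patrol: Target A gives -6, Target B gives -8. Proposed Target A is best. ✓
The attacker (capability skilled), facing Patrol: Target A gives 2, Target B gives -3. Proposed Target A is best. ✓
The attacker (capability elite), facing Patrol: Target A gives -5, Target B gives 5. Proposed Target B is best. ✓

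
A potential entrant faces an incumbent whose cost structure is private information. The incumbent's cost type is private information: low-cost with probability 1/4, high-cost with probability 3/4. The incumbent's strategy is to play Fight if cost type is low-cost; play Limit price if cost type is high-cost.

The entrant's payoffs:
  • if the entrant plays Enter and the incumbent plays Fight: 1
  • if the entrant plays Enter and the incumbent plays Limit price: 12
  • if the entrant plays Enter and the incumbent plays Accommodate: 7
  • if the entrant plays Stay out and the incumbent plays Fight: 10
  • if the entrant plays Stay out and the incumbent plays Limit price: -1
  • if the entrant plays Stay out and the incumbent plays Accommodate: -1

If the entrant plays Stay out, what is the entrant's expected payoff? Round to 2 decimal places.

1.75

E[Stay out] = 1/4·10 + 3/4·(-1) = 5/2 + (-3/4) = 7/4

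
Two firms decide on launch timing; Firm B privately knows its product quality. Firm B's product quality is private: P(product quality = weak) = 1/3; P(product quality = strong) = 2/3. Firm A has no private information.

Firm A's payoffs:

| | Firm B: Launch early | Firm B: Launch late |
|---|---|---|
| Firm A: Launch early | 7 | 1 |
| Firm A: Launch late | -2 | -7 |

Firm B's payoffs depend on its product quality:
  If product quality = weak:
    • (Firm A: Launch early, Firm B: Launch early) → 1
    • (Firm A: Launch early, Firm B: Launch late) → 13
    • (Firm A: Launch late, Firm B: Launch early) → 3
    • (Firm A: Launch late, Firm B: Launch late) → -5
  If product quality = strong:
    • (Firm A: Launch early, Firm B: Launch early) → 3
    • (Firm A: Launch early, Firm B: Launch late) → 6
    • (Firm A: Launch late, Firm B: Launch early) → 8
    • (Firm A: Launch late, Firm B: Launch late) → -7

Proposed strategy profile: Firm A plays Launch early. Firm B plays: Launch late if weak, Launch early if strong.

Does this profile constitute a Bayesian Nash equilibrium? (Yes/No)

Firm A plays Launch early: E[Launch early] = 1/3·(1) + 2/3·(7) = 5; E[Launch late] = -11/3. Best-responding. ✓
Firm B (product quality weak), facing Launch early: Launch early gives 1, Launch late gives 13. Proposed Launch late is best. ✓
Firm B (product quality strong), facing Launch early: Launch early gives 3, Launch late gives 6. Proposed Launch early is not best — profitable deviation exists. ✗

No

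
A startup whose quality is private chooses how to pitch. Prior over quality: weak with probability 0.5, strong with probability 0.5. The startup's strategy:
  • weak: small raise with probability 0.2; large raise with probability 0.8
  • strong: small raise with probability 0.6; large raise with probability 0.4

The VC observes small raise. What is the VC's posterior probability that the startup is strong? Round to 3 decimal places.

0.750

P(small raise) = 0.5·0.2 + 0.5·0.6 = 0.4
P(strong | small raise) = (0.5·0.6) / 0.4 = 0.3 / 0.4 = 0.75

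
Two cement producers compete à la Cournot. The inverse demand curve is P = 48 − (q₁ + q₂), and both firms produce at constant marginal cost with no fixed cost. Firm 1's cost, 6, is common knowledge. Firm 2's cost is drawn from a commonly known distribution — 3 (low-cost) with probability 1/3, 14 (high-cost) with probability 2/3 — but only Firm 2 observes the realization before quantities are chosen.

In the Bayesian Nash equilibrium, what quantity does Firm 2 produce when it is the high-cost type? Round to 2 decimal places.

Type-c best response for Firm 2: q₂(c) = (48 − c)/2 − q₁/2.
Firm 1 maximizes expected profit; its first-order condition is 48 − 2q₁ − E[q₂] − 6 = 0.
Substituting E[q₂] and solving: E[c₂] = 10.3333, so q₁ = (48 − 2·6 + 10.3333)/3 = 15.4444.
q₂(high-cost) = (48 − 14 − 15.4444)/2 = 9.27778.

9.28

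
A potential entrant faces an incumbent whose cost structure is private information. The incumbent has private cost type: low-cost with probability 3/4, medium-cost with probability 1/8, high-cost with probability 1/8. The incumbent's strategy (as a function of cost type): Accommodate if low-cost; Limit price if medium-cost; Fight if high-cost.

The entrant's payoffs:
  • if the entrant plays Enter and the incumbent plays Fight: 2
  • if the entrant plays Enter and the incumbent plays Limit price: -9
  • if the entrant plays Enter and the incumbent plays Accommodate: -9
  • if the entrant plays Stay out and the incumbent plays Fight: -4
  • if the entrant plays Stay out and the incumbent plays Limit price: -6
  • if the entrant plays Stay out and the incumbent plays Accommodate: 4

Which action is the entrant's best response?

Stay out

E[Enter] = 3/4·(-9) + 1/8·(-9) + 1/8·(2) = -61/8
E[Stay out] = 3/4·(4) + 1/8·(-6) + 1/8·(-4) = 7/4
Best response: Stay out (7/4 is the largest).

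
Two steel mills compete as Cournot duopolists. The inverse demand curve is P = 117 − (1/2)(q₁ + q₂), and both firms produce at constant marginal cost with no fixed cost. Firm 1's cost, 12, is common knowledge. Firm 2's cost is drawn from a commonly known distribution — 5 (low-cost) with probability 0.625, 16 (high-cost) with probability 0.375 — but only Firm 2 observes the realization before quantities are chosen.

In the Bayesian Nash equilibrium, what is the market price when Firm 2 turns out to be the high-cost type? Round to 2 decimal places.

49.48

Type-c best response for Firm 2: q₂(c) = (117 − c) − q₁/2.
Firm 1 maximizes expected profit; its first-order condition is 117 − q₁ − (1/2)E[q₂] − 12 = 0.
Substituting E[q₂] and solving: E[c₂] = 9.125, so q₁ = (117 − 2·12 + 9.125)/(3/2) = 68.0833.
q₂(high-cost) = 66.9583, so P = 117 − (1/2)·(68.0833 + 66.9583) = 49.4792.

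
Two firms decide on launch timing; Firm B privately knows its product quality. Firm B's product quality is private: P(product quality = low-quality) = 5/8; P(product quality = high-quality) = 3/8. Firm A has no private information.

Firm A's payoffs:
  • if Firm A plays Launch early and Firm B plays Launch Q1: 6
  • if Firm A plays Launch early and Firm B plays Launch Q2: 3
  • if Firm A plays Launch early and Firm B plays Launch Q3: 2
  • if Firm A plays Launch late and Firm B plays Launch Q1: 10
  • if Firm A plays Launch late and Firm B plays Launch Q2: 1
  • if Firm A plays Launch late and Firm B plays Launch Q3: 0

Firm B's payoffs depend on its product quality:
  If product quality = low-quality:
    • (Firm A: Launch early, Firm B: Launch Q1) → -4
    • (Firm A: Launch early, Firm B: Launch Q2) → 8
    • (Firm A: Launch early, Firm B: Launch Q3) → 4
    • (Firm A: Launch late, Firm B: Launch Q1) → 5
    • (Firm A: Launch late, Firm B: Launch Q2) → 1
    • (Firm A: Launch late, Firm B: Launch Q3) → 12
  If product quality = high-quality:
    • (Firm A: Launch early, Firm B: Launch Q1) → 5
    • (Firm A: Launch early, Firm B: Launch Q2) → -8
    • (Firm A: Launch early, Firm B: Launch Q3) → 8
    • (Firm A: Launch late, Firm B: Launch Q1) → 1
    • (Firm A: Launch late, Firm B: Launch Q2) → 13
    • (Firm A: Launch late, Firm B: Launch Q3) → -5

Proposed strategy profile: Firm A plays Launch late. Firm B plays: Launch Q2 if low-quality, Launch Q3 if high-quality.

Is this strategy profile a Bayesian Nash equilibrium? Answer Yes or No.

Firm A plays Launch late: E[Launch late] = 5/8·(1) + 3/8·(0) = 5/8; E[Launch early] = 21/8. Not best-responding. ✗
Firm B (product quality low-quality), facing Launch late: Launch Q1 gives 5, Launch Q2 gives 1, Launch Q3 gives 12. Proposed Launch Q2 is not best — profitable deviation exists. ✗
Firm B (product quality high-quality), facing Launch late: Launch Q1 gives 1, Launch Q2 gives 13, Launch Q3 gives -5. Proposed Launch Q3 is not best — profitable deviation exists. ✗

No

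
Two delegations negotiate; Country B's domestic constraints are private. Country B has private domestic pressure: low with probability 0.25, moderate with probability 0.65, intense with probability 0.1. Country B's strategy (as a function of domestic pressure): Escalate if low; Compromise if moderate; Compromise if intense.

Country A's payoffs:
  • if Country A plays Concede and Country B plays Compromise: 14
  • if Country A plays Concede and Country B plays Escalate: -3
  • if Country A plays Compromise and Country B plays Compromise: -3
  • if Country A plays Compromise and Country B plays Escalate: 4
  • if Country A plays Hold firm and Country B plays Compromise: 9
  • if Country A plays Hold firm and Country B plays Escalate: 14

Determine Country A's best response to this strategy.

E[Concede] = 0.25·(-3) + 0.65·(14) + 0.1·(14) = 9.75
E[Compromise] = 0.25·(4) + 0.65·(-3) + 0.1·(-3) = -1.25
E[Hold firm] = 0.25·(14) + 0.65·(9) + 0.1·(9) = 10.25
Best response: Hold firm (10.25 is the largest).

Hold firm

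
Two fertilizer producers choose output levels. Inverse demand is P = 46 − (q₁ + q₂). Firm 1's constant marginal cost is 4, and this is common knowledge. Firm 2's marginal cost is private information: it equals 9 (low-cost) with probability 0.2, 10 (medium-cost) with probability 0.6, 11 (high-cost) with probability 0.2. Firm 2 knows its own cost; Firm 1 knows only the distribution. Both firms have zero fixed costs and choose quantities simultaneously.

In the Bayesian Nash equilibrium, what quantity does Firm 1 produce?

16

Type-c best response for Firm 2: q₂(c) = (46 − c)/2 − q₁/2.
Firm 1 maximizes expected profit; its first-order condition is 46 − 2q₁ − E[q₂] − 4 = 0.
Substituting E[q₂] and solving: E[c₂] = 10, so q₁ = (46 − 2·4 + 10)/3 = 16.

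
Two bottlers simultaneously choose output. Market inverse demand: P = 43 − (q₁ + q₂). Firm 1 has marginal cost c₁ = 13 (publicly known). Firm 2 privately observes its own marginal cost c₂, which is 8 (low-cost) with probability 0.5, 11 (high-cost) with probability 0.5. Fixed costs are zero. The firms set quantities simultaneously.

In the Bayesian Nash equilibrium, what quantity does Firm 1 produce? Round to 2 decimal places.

8.83

Each type of Firm 2 best-responds to q₁; Firm 1 best-responds to the expected q₂ over Firm 2's types.
Firm 2 with cost c maximizes (43 − (q₁+q₂) − c)·q₂, giving q₂(c) = (43 − c − q₁)/2.
E[c₂] = 0.5·8 + 0.5·11 = 9.5
Firm 1's FOC against E[q₂] yields q₁ = (43 − 2·13 + E[c₂])/3 = (43 − 26 + 9.5)/3 = 8.83333.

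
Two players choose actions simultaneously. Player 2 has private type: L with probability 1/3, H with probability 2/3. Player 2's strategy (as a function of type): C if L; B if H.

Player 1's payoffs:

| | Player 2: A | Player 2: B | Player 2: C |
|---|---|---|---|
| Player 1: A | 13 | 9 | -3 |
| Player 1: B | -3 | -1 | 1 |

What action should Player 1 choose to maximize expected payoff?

A

E[A] = 1/3·(-3) + 2/3·(9) = 5
E[B] = 1/3·(1) + 2/3·(-1) = -1/3
Best response: A (5 is the largest).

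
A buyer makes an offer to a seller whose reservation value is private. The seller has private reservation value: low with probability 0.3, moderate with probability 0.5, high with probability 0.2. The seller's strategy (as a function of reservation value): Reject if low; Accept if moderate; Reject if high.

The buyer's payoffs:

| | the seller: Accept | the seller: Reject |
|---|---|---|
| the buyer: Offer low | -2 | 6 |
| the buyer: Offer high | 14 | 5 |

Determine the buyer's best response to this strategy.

E[Offer low] = 0.3·(6) + 0.5·(-2) + 0.2·(6) = 2
E[Offer high] = 0.3·(5) + 0.5·(14) + 0.2·(5) = 9.5
Best response: Offer high (9.5 is the largest).

Offer high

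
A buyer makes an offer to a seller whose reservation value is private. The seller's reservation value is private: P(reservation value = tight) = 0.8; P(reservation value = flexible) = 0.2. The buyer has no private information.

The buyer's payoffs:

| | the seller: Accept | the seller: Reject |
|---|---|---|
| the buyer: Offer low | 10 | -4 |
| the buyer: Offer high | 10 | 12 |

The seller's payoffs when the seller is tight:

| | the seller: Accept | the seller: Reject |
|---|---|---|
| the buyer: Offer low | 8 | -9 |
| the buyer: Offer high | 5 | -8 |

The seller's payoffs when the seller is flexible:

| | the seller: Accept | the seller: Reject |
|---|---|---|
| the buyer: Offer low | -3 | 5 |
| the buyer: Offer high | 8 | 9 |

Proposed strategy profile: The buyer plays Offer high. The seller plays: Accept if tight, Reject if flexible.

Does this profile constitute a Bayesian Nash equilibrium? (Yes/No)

Yes

The buyer plays Offer high: E[Offer high] = 0.8·(10) + 0.2·(12) = 10.4; E[Offer low] = 7.2. Best-responding. ✓
The seller (reservation value tight), facing Offer high: Accept gives 5, Reject gives -8. Proposed Accept is best. ✓
The seller (reservation value flexible), facing Offer high: Accept gives 8, Reject gives 9. Proposed Reject is best. ✓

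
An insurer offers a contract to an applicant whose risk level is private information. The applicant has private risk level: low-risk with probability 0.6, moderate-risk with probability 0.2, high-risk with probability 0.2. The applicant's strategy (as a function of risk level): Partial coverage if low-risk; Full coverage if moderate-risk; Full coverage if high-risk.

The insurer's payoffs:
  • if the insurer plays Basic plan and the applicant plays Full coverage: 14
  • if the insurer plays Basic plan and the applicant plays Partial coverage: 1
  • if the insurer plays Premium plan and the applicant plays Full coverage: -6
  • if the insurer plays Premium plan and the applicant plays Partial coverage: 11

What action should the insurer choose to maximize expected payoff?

Compute the insurer's expected payoff for each action, taking the expectation over the applicant's type.
E[Basic plan] = 0.6·(1) + 0.2·(14) + 0.2·(14) = 6.2
E[Premium plan] = 0.6·(11) + 0.2·(-6) + 0.2·(-6) = 4.2
Best response: Basic plan (6.2 is the largest).

Basic plan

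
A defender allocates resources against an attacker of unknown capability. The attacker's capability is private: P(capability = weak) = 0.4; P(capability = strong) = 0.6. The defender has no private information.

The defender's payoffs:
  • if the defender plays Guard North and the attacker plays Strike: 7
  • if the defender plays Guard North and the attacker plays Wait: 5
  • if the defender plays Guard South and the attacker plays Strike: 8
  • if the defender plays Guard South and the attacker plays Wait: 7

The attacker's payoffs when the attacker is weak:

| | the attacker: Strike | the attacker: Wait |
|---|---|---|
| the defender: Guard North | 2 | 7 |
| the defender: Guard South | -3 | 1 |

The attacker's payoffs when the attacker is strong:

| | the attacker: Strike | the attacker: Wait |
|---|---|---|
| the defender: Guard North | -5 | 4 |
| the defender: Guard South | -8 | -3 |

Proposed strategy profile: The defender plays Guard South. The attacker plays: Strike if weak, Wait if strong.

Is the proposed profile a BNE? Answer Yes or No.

The defender plays Guard South: E[Guard South] = 0.4·(8) + 0.6·(7) = 7.4; E[Guard North] = 5.8. Best-responding. ✓
The attacker (capability weak), facing Guard South: Strike gives -3, Wait gives 1. Proposed Strike is not best — profitable deviation exists. ✗
The attacker (capability strong), facing Guard South: Strike gives -8, Wait gives -3. Proposed Wait is best. ✓

No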